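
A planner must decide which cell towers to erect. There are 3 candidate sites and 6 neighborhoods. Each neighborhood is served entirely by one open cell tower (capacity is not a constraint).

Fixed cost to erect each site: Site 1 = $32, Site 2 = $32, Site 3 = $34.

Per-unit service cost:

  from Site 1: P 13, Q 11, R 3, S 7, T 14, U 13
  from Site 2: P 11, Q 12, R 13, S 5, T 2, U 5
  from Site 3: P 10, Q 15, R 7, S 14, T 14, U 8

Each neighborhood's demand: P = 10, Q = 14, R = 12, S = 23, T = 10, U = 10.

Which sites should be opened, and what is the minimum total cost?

Open Site 1 and Site 2; minimum total cost 549.

For any fixed open set, each neighborhood goes to its cheapest open site; total = fixed + service.
{Site 1, Site 2}: P→Site 2 11·10=110, Q→Site 1 11·14=154, R→Site 1 3·12=36, S→Site 2 5·23=115, T→Site 2 2·10=20, U→Site 2 5·10=50. Service 485; fixed 64; total 549.
{Site 1, Site 2, Site 3}: service 475 + fixed 98 = 573
{Site 2, Site 3}: P→Site 3 10·10=100, Q→Site 2 12·14=168, R→Site 3 7·12=84, S→Site 2 5·23=115, T→Site 2 2·10=20, U→Site 2 5·10=50. Service 537; fixed 66; total 603.
{Site 1}: service 751 + fixed 32 = 783
No other subset beats 549.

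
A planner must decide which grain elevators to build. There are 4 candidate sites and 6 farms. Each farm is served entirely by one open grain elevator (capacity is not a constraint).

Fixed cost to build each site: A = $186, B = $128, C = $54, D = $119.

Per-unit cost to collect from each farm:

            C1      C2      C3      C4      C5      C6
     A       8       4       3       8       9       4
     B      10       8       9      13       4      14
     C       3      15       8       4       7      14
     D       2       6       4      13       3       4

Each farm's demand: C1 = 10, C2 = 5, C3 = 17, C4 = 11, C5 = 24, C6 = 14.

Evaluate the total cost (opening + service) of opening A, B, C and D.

Each farm is assigned to its cheapest site among the open ones.
{A, B, C, D}: C1→D 2·10=20, C2→A 4·5=20, C3→A 3·17=51, C4→C 4·11=44, C5→D 3·24=72, C6→A 4·14=56. Service 263; fixed 487; total 750.

Total cost: 750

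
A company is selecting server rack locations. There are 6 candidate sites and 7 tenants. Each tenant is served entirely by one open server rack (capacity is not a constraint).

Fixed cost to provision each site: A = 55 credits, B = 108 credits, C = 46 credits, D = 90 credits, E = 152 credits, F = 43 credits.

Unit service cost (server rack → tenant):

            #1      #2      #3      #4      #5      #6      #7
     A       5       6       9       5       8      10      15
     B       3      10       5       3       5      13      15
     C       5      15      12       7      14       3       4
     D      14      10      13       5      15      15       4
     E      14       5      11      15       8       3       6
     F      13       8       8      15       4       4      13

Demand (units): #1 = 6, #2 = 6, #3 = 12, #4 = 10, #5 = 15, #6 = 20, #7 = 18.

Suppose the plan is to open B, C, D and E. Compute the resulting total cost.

Each tenant is assigned to its cheapest site among the open ones.
{B, C, D, E}: #1→B 3·6=18, #2→E 5·6=30, #3→B 5·12=60, #4→B 3·10=30, #5→B 5·15=75, #6→C 3·20=60, #7→C 4·18=72. Service 345; fixed 396; total 741.

Total cost: 741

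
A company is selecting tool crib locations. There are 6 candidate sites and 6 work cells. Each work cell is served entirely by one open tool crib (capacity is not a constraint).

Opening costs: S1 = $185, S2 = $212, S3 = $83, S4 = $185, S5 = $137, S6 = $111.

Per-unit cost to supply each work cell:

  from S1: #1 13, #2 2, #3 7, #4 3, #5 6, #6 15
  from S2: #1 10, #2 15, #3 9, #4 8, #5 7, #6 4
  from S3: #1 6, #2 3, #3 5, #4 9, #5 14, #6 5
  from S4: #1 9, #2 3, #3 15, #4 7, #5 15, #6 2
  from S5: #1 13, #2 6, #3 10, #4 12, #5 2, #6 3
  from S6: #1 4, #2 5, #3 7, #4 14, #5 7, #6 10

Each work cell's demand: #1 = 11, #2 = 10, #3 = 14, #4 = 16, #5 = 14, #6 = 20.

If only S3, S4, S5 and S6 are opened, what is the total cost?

Each work cell is assigned to its cheapest site among the open ones.
{S3, S4, S5, S6}: #1→S6 4·11=44, #2→S3 3·10=30, #3→S3 5·14=70, #4→S4 7·16=112, #5→S5 2·14=28, #6→S4 2·20=40. Service 324; fixed 516; total 840.

Total cost: 840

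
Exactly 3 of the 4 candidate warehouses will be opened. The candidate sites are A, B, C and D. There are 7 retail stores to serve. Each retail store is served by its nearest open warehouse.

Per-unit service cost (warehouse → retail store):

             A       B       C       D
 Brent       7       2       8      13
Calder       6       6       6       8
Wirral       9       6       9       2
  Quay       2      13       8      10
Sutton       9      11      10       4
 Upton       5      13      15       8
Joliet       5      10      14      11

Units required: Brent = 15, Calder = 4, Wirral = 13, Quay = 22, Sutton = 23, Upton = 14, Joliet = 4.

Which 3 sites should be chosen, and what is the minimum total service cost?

With exactly 3 open, each retail store uses its cheapest among the chosen.
{A, B, D}: Brent→B 2·15=30, Calder→A 6·4=24, Wirral→D 2·13=26, Quay→A 2·22=44, Sutton→D 4·23=92, Upton→A 5·14=70, Joliet→A 5·4=20. Service cost 306.
{A, C, D}: service cost 381
{A, B, C}: service cost 473
Among all 4 size-3 choices, {A, B, D} is lowest.

Choose A, B and D; total service cost 306.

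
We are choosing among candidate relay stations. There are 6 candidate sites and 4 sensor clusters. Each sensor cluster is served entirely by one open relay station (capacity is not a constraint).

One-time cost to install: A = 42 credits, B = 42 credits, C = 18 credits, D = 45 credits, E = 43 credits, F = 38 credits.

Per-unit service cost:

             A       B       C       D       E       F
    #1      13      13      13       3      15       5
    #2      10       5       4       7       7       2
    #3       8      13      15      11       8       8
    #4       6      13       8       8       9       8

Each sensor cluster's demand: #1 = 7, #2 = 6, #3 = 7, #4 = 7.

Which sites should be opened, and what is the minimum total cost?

For any fixed open set, each sensor cluster goes to its cheapest open site; total = fixed + service.
{F}: #1→F 5·7=35, #2→F 2·6=12, #3→F 8·7=56, #4→F 8·7=56. Service 159; fixed 38; total 197.
{C, F}: #1→F 5·7=35, #2→F 2·6=12, #3→F 8·7=56, #4→C 8·7=56. Service 159; fixed 56; total 215.
{A, F}: #1→F 5·7=35, #2→F 2·6=12, #3→A 8·7=56, #4→A 6·7=42. Service 145; fixed 80; total 225.
{A, B, C, D, E, F}: #1→D 3·7=21, #2→F 2·6=12, #3→A 8·7=56, #4→A 6·7=42. Service 131; fixed 228; total 359.
No other subset beats 197.

Open F only; minimum total cost 197.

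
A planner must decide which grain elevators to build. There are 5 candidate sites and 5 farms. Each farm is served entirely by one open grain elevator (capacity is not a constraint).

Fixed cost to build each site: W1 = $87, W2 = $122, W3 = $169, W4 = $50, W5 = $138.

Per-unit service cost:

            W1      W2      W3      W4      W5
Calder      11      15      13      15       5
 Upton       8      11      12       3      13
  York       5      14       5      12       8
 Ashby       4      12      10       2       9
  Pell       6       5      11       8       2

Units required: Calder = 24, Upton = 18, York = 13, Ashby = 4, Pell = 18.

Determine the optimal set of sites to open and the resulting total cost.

Open W4 and W5; minimum total cost 510.

For any fixed open set, each farm goes to its cheapest open site; total = fixed + service.
{W4, W5}: Calder→W5 5·24=120, Upton→W4 3·18=54, York→W5 8·13=104, Ashby→W4 2·4=8, Pell→W5 2·18=36. Service 322; fixed 188; total 510.
{W1, W4, W5}: service 283 + fixed 275 = 558
{W1, W5}: Calder→W5 5·24=120, Upton→W1 8·18=144, York→W1 5·13=65, Ashby→W1 4·4=16, Pell→W5 2·18=36. Service 381; fixed 225; total 606.
{W1, W2, W3, W4, W5}: Calder→W5 5·24=120, Upton→W4 3·18=54, York→W1 5·13=65, Ashby→W4 2·4=8, Pell→W5 2·18=36. Service 283; fixed 566; total 849.
No other subset beats 510.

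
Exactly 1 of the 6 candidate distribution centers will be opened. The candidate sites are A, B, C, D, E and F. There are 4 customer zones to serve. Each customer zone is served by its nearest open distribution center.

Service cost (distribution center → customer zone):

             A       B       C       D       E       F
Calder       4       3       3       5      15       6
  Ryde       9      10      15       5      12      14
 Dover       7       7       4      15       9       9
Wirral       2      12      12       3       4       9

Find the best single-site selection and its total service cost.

With exactly 1 open, each customer zone uses its cheapest among the chosen.
{A}: Calder→A 4, Ryde→A 9, Dover→A 7, Wirral→A 2. Service cost 22.
{D}: service cost 28
{B}: service cost 32
Among all 6 size-1 choices, {A} is lowest.

Choose A only; total service cost 22.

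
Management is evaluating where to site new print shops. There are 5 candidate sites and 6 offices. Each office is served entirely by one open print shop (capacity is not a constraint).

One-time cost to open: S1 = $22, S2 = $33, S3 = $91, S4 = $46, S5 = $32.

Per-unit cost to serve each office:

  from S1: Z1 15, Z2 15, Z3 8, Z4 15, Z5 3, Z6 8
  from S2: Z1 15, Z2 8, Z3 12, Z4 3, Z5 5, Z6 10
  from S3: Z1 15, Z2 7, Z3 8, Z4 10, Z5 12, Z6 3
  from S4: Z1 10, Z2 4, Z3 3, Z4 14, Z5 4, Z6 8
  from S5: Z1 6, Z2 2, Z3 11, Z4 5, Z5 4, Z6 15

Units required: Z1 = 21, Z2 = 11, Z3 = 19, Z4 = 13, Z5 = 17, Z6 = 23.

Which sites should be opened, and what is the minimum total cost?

Open S3, S4 and S5; minimum total cost 576.

For any fixed open set, each office goes to its cheapest open site; total = fixed + service.
{S3, S4, S5}: Z1→S5 6·21=126, Z2→S5 2·11=22, Z3→S4 3·19=57, Z4→S5 5·13=65, Z5→S4 4·17=68, Z6→S3 3·23=69. Service 407; fixed 169; total 576.
{S1, S3, S4, S5}: service 390 + fixed 191 = 581
{S2, S3, S4, S5}: service 381 + fixed 202 = 583
{S1, S2, S3, S4, S5}: service 364 + fixed 224 = 588
No other subset beats 576.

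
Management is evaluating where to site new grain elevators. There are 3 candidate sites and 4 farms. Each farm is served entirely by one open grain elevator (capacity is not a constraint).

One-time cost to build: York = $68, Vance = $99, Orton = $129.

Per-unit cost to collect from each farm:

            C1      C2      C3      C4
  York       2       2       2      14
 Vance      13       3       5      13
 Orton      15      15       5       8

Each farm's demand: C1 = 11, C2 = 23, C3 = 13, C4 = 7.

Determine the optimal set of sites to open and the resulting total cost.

Open York only; minimum total cost 260.

For any fixed open set, each farm goes to its cheapest open site; total = fixed + service.
{York}: C1→York 2·11=22, C2→York 2·23=46, C3→York 2·13=26, C4→York 14·7=98. Service 192; fixed 68; total 260.
{York, Orton}: C1→York 2·11=22, C2→York 2·23=46, C3→York 2·13=26, C4→Orton 8·7=56. Service 150; fixed 197; total 347.
{York, Vance}: C1→York 2·11=22, C2→York 2·23=46, C3→York 2·13=26, C4→Vance 13·7=91. Service 185; fixed 167; total 352.
{York, Vance, Orton}: service 150 + fixed 296 = 446
No other subset beats 260.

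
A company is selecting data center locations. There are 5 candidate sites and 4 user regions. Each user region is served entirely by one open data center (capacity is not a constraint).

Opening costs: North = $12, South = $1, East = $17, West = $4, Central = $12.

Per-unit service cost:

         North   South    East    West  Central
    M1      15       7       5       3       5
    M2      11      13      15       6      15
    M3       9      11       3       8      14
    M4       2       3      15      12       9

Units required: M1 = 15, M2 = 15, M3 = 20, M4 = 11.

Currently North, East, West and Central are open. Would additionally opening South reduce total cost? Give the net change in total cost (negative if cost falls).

Current service cost with {North, East, West, Central}: 217.
Adding South: each user region re-picks its cheapest; new service cost 217, saving 0.
Extra fixed cost: 1. Net change = 1 − 0 = 1.
(Totals: 262 → 263.)

No — net change +1 (cost rises by 1).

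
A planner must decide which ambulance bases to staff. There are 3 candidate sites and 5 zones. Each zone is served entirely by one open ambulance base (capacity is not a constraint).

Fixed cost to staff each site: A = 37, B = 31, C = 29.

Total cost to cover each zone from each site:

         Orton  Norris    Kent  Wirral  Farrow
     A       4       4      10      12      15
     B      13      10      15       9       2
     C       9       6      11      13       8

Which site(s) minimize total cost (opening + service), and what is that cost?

Open C only; minimum total cost 76.

For any fixed open set, each zone goes to its cheapest open site; total = fixed + service.
{C}: Orton→C 9, Norris→C 6, Kent→C 11, Wirral→C 13, Farrow→C 8. Service 47; fixed 29; total 76.
{B}: Orton→B 13, Norris→B 10, Kent→B 15, Wirral→B 9, Farrow→B 2. Service 49; fixed 31; total 80.
{A}: Orton→A 4, Norris→A 4, Kent→A 10, Wirral→A 12, Farrow→A 15. Service 45; fixed 37; total 82.
{A, B, C}: service 29 + fixed 97 = 126
No other subset beats 76.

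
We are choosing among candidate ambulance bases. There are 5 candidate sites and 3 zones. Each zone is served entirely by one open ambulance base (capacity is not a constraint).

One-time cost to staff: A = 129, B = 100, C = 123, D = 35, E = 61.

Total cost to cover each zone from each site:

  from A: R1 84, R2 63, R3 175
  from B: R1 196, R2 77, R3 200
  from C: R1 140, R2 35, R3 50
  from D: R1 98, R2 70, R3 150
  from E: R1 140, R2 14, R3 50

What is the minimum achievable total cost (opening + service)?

Minimum total cost: 258

For any fixed open set, each zone goes to its cheapest open site; total = fixed + service.
{D, E}: R1→D 98, R2→E 14, R3→E 50. Service 162; fixed 96; total 258.
{E}: R1→E 140, R2→E 14, R3→E 50. Service 204; fixed 61; total 265.
{A, E}: R1→A 84, R2→E 14, R3→E 50. Service 148; fixed 190; total 338.
{A, B, C, D, E}: service 148 + fixed 448 = 596
No other subset beats 258.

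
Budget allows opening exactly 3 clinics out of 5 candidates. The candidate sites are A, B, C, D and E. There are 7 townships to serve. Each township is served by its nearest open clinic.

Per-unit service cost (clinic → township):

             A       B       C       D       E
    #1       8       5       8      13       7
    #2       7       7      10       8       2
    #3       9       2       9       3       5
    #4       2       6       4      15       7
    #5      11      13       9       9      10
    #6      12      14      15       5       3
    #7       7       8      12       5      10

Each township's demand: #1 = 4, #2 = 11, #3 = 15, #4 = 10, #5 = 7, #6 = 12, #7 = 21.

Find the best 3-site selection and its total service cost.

Choose A, D and E; total service cost 319.

With exactly 3 open, each township uses its cheapest among the chosen.
{A, D, E}: #1→E 7·4=28, #2→E 2·11=22, #3→D 3·15=45, #4→A 2·10=20, #5→D 9·7=63, #6→E 3·12=36, #7→D 5·21=105. Service cost 319.
{B, D, E}: service cost 336
{C, D, E}: service cost 339
Among all 10 size-3 choices, {A, D, E} is lowest.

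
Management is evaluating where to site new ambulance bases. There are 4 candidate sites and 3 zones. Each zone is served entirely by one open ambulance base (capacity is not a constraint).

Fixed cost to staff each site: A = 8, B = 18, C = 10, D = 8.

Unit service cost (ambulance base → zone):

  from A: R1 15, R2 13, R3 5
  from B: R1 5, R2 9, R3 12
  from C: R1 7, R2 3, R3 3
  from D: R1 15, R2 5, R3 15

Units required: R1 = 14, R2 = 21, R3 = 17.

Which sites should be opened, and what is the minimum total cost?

For any fixed open set, each zone goes to its cheapest open site; total = fixed + service.
{B, C}: R1→B 5·14=70, R2→C 3·21=63, R3→C 3·17=51. Service 184; fixed 28; total 212.
{A, B, C}: service 184 + fixed 36 = 220
{B, C, D}: service 184 + fixed 36 = 220
{A, B, C, D}: R1→B 5·14=70, R2→C 3·21=63, R3→C 3·17=51. Service 184; fixed 44; total 228.
(All 15 nonempty subsets were checked; B and C is lowest.)

Open B and C; minimum total cost 212.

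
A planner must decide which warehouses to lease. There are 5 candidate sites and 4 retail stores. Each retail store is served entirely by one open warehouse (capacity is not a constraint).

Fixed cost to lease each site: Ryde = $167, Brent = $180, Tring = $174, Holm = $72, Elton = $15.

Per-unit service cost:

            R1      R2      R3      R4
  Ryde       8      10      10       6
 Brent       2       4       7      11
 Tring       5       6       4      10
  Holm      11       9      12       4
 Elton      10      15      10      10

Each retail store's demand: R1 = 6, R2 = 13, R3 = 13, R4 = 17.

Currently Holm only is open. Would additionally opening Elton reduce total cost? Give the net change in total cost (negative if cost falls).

Yes — net change −17 (cost falls by 17).

Current service cost with {Holm}: 407.
Adding Elton: each retail store re-picks its cheapest; new service cost 375, saving 32.
Extra fixed cost: 15. Net change = 15 − 32 = -17.
(Totals: 479 → 462.)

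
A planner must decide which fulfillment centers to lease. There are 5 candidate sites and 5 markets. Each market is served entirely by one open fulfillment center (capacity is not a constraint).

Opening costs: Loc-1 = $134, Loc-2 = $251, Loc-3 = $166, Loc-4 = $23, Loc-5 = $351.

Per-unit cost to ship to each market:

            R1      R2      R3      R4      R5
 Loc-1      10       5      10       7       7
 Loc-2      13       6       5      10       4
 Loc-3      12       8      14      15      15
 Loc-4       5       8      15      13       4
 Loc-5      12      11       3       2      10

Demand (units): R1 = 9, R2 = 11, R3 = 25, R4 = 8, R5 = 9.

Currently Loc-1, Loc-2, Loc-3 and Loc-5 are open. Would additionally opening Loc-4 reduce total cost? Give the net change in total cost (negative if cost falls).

Current service cost with {Loc-1, Loc-2, Loc-3, Loc-5}: 272.
Adding Loc-4: each market re-picks its cheapest; new service cost 227, saving 45.
Extra fixed cost: 23. Net change = 23 − 45 = -22.
(Totals: 1174 → 1152.)

Yes — net change −22 (cost falls by 22).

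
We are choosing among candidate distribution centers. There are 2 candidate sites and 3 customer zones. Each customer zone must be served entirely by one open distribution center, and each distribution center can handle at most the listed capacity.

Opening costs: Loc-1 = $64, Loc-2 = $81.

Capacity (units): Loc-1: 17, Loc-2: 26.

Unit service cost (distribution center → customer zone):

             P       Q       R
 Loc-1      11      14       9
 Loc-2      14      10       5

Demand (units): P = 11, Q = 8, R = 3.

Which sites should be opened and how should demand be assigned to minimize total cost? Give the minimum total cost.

Open {Loc-2}: P→Loc-2 14·11=154, Q→Loc-2 10·8=80, R→Loc-2 5·3=15.
Loads: Loc-2 carries 22/26. Service 249; fixed 81; total 330.
Next best feasible plan costs 361.

Minimum total cost: 330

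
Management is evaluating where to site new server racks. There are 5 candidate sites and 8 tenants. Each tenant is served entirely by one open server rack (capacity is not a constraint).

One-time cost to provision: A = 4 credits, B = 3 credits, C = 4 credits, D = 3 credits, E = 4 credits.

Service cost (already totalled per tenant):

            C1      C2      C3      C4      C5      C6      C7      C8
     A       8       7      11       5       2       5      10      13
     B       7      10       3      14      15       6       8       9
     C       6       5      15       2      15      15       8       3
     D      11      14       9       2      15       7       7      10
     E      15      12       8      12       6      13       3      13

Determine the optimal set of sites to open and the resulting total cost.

Open A, B, C and E; minimum total cost 44.

For any fixed open set, each tenant goes to its cheapest open site; total = fixed + service.
{A, B, C, E}: C1→C 6, C2→C 5, C3→B 3, C4→C 2, C5→A 2, C6→A 5, C7→E 3, C8→C 3. Service 29; fixed 15; total 44.
{A, B, C}: service 34 + fixed 11 = 45
{B, C, E}: service 34 + fixed 11 = 45
{A, B, C, D, E}: service 29 + fixed 18 = 47
No other subset beats 44.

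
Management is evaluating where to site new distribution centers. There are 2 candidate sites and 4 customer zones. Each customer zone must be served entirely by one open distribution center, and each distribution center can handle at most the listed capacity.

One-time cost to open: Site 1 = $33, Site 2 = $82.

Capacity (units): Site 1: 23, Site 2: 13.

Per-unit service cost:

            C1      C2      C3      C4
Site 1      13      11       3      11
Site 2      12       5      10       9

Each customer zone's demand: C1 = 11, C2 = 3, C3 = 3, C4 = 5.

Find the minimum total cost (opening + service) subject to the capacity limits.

Minimum total cost: 273

Open {Site 1}: C1→Site 1 13·11=143, C2→Site 1 11·3=33, C3→Site 1 3·3=9, C4→Site 1 11·5=55.
Loads: Site 1 carries 22/23. Service 240; fixed 33; total 273.
Next best feasible plan costs 327.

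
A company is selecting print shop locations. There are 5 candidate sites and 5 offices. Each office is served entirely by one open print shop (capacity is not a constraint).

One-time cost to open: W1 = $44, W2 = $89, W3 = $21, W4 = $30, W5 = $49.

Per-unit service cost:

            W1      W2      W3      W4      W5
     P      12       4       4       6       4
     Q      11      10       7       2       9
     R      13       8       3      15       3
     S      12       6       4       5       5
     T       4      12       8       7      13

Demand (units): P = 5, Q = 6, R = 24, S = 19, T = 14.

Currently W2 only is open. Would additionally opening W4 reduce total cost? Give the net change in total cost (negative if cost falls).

Current service cost with {W2}: 554.
Adding W4: each office re-picks its cheapest; new service cost 417, saving 137.
Extra fixed cost: 30. Net change = 30 − 137 = -107.
(Totals: 643 → 536.)

Yes — net change −107 (cost falls by 107).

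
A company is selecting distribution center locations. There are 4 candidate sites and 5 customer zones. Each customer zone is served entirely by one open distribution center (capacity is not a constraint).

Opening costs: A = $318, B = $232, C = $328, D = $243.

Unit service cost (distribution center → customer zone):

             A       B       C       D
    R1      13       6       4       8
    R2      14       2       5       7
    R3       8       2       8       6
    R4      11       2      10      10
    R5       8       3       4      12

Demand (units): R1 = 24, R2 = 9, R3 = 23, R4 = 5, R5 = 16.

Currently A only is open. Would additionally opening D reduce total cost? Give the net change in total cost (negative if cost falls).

Current service cost with {A}: 805.
Adding D: each customer zone re-picks its cheapest; new service cost 571, saving 234.
Extra fixed cost: 243. Net change = 243 − 234 = 9.
(Totals: 1123 → 1132.)

No — net change +9 (cost rises by 9).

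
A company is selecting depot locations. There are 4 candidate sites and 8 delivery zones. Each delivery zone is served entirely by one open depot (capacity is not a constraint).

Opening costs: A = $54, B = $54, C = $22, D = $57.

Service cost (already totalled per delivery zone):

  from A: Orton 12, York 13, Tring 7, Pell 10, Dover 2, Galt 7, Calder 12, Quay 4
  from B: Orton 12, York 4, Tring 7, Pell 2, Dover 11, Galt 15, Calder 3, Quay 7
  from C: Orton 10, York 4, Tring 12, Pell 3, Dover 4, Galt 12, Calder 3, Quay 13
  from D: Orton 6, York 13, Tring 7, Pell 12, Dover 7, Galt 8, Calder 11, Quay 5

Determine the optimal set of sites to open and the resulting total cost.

Open C only; minimum total cost 83.

For any fixed open set, each delivery zone goes to its cheapest open site; total = fixed + service.
{C}: Orton→C 10, York→C 4, Tring→C 12, Pell→C 3, Dover→C 4, Galt→C 12, Calder→C 3, Quay→C 13. Service 61; fixed 22; total 83.
{B}: service 61 + fixed 54 = 115
{A, C}: service 40 + fixed 76 = 116
{A, B, C, D}: service 35 + fixed 187 = 222
No other subset beats 83.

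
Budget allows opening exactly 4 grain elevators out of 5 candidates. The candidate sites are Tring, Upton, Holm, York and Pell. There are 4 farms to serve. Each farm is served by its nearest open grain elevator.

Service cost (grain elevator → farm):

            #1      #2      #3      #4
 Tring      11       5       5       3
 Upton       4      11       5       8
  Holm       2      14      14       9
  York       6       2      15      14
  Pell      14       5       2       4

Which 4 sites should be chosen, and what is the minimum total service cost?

With exactly 4 open, each farm uses its cheapest among the chosen.
{Tring, Holm, York, Pell}: #1→Holm 2, #2→York 2, #3→Pell 2, #4→Tring 3. Service cost 9.
{Upton, Holm, York, Pell}: service cost 10
{Tring, Upton, York, Pell}: service cost 11
Among all 5 size-4 choices, {Tring, Holm, York, Pell} is lowest.

Choose Tring, Holm, York and Pell; total service cost 9.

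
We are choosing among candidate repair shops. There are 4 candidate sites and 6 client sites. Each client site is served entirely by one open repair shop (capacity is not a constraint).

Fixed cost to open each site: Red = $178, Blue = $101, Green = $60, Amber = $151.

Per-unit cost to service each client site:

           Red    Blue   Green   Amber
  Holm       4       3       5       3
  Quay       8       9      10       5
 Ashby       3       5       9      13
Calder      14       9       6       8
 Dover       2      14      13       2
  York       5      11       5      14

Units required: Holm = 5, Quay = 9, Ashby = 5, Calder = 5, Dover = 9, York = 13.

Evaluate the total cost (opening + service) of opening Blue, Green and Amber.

Each client site is assigned to its cheapest site among the open ones.
{Blue, Green, Amber}: Holm→Blue 3·5=15, Quay→Amber 5·9=45, Ashby→Blue 5·5=25, Calder→Green 6·5=30, Dover→Amber 2·9=18, York→Green 5·13=65. Service 198; fixed 312; total 510.

Total cost: 510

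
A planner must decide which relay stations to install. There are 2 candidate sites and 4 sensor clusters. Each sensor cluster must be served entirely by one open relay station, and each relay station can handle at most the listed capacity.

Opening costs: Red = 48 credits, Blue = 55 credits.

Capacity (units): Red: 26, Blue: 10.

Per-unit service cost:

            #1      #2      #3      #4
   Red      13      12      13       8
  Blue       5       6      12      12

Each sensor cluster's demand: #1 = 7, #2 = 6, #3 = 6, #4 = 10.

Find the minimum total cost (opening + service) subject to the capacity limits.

Open {Red, Blue}: #1→Blue 5·7=35, #2→Red 12·6=72, #3→Red 13·6=78, #4→Red 8·10=80.
Loads: Red carries 22/26, Blue carries 7/10. Service 265; fixed 103; total 368.
Next best feasible plan costs 388.

Minimum total cost: 368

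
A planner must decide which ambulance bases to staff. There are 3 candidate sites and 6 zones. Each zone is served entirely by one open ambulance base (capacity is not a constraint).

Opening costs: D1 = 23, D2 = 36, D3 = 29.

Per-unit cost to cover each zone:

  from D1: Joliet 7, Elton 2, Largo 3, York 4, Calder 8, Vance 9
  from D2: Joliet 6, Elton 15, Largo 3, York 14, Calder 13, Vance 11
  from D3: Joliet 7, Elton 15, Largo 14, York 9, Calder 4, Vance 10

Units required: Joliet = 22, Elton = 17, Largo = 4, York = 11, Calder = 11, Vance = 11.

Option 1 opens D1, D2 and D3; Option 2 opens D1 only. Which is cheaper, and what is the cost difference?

Option 1 is cheaper by 1.

Option 1: {D1, D2, D3}: Joliet→D2 6·22=132, Elton→D1 2·17=34, Largo→D1 3·4=12, York→D1 4·11=44, Calder→D3 4·11=44, Vance→D1 9·11=99. Service 365; fixed 88; total 453.
Option 2: {D1}: Joliet→D1 7·22=154, Elton→D1 2·17=34, Largo→D1 3·4=12, York→D1 4·11=44, Calder→D1 8·11=88, Vance→D1 9·11=99. Service 431; fixed 23; total 454.
Difference: |453 − 454| = 1.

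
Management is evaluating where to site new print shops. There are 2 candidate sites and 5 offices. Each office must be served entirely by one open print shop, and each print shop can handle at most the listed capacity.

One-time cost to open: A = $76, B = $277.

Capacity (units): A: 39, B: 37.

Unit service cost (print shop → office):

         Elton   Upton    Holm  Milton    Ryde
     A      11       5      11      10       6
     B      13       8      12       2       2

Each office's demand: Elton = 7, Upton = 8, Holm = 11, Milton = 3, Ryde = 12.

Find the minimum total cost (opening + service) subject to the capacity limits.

Minimum total cost: 621

Open {A, B}: Elton→A 11·7=77, Upton→A 5·8=40, Holm→A 11·11=121, Milton→B 2·3=6, Ryde→B 2·12=24.
Loads: A carries 26/39, B carries 15/37. Service 268; fixed 353; total 621.
Next best feasible plan costs 632.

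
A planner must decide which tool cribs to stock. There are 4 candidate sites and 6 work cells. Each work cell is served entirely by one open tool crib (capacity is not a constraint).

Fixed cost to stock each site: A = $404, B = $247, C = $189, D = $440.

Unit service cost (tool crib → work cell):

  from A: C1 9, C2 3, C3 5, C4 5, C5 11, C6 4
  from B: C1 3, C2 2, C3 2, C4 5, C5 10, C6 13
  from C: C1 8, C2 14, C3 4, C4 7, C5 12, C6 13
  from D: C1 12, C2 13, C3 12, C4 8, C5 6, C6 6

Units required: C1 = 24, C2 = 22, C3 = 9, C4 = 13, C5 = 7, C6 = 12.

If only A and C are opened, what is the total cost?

Total cost: 1077

Each work cell is assigned to its cheapest site among the open ones.
{A, C}: C1→C 8·24=192, C2→A 3·22=66, C3→C 4·9=36, C4→A 5·13=65, C5→A 11·7=77, C6→A 4·12=48. Service 484; fixed 593; total 1077.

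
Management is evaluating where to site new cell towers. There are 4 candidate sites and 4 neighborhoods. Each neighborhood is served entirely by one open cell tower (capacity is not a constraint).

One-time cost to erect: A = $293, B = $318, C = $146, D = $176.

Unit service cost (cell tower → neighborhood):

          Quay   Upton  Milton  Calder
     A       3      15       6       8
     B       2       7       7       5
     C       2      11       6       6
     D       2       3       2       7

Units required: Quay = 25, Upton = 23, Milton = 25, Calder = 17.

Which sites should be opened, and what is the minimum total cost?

Open D only; minimum total cost 464.

For any fixed open set, each neighborhood goes to its cheapest open site; total = fixed + service.
{D}: Quay→D 2·25=50, Upton→D 3·23=69, Milton→D 2·25=50, Calder→D 7·17=119. Service 288; fixed 176; total 464.
{C, D}: service 271 + fixed 322 = 593
{C}: service 555 + fixed 146 = 701
{A, B, C, D}: service 254 + fixed 933 = 1187
No other subset beats 464.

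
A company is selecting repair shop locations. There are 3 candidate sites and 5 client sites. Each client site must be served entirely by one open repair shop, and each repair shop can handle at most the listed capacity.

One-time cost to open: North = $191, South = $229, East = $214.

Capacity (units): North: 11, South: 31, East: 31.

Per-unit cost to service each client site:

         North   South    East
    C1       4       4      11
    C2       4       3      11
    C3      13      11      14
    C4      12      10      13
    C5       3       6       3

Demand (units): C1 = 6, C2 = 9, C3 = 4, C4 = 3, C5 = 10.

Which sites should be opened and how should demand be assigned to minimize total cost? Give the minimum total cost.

Open {North, South}: C1→South 4·6=24, C2→South 3·9=27, C3→South 11·4=44, C4→South 10·3=30, C5→North 3·10=30.
Loads: North carries 10/11, South carries 22/31. Service 155; fixed 420; total 575.
Next best feasible plan costs 598.

Minimum total cost: 575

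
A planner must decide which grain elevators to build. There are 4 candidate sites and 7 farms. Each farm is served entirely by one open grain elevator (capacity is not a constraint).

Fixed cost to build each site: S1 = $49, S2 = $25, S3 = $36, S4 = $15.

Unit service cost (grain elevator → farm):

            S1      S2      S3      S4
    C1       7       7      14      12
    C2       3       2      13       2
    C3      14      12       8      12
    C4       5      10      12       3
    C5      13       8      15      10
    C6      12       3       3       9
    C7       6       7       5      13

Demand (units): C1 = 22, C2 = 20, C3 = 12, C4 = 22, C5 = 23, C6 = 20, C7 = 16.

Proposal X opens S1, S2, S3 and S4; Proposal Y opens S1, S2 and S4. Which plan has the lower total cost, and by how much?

Proposal X is cheaper by 28.

Proposal X: {S1, S2, S3, S4}: C1→S1 7·22=154, C2→S2 2·20=40, C3→S3 8·12=96, C4→S4 3·22=66, C5→S2 8·23=184, C6→S2 3·20=60, C7→S3 5·16=80. Service 680; fixed 125; total 805.
Proposal Y: {S1, S2, S4}: C1→S1 7·22=154, C2→S2 2·20=40, C3→S2 12·12=144, C4→S4 3·22=66, C5→S2 8·23=184, C6→S2 3·20=60, C7→S1 6·16=96. Service 744; fixed 89; total 833.
Difference: |805 − 833| = 28.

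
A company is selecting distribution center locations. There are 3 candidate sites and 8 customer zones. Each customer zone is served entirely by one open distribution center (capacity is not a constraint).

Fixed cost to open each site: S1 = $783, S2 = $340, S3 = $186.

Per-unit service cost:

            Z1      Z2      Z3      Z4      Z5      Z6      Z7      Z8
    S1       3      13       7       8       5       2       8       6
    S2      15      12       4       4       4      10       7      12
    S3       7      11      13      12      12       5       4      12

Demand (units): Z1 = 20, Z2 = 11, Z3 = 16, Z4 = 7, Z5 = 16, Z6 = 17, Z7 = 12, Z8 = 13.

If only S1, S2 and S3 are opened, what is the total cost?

Each customer zone is assigned to its cheapest site among the open ones.
{S1, S2, S3}: Z1→S1 3·20=60, Z2→S3 11·11=121, Z3→S2 4·16=64, Z4→S2 4·7=28, Z5→S2 4·16=64, Z6→S1 2·17=34, Z7→S3 4·12=48, Z8→S1 6·13=78. Service 497; fixed 1309; total 1806.

Total cost: 1806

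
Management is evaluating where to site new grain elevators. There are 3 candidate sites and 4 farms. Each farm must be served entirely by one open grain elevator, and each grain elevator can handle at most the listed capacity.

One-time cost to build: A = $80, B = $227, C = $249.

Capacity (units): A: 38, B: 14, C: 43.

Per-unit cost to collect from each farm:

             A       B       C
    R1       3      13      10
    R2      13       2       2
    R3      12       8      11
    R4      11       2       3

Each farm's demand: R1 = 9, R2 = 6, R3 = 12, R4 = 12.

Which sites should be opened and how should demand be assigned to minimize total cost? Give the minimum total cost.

Minimum total cost: 519

Open {C}: R1→C 10·9=90, R2→C 2·6=12, R3→C 11·12=132, R4→C 3·12=36.
Loads: C carries 39/43. Service 270; fixed 249; total 519.
Next best feasible plan costs 536.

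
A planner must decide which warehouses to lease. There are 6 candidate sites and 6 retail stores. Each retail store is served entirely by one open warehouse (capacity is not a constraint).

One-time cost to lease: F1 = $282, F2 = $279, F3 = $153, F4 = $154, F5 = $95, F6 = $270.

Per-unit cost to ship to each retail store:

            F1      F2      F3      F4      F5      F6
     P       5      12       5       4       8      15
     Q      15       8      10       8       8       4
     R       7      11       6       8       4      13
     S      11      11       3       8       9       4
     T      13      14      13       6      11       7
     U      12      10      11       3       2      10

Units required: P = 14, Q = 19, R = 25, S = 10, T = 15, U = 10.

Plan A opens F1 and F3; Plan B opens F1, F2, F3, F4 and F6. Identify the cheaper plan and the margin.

Plan A is cheaper by 390.

Plan A: {F1, F3}: P→F1 5·14=70, Q→F3 10·19=190, R→F3 6·25=150, S→F3 3·10=30, T→F1 13·15=195, U→F3 11·10=110. Service 745; fixed 435; total 1180.
Plan B: {F1, F2, F3, F4, F6}: P→F4 4·14=56, Q→F6 4·19=76, R→F3 6·25=150, S→F3 3·10=30, T→F4 6·15=90, U→F4 3·10=30. Service 432; fixed 1138; total 1570.
Difference: |1180 − 1570| = 390.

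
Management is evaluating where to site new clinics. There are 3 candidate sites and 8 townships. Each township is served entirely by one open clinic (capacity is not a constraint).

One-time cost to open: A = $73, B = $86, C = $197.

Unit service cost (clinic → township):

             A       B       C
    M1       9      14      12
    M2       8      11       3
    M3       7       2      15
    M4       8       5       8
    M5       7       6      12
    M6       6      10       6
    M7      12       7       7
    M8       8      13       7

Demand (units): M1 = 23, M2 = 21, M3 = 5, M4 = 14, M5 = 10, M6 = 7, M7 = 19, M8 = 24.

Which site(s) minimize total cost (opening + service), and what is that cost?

For any fixed open set, each township goes to its cheapest open site; total = fixed + service.
{A, B}: M1→A 9·23=207, M2→A 8·21=168, M3→B 2·5=10, M4→B 5·14=70, M5→B 6·10=60, M6→A 6·7=42, M7→B 7·19=133, M8→A 8·24=192. Service 882; fixed 159; total 1041.
{A, C}: M1→A 9·23=207, M2→C 3·21=63, M3→A 7·5=35, M4→A 8·14=112, M5→A 7·10=70, M6→A 6·7=42, M7→C 7·19=133, M8→C 7·24=168. Service 830; fixed 270; total 1100.
{B, C}: service 822 + fixed 283 = 1105
{A, B, C}: M1→A 9·23=207, M2→C 3·21=63, M3→B 2·5=10, M4→B 5·14=70, M5→B 6·10=60, M6→A 6·7=42, M7→B 7·19=133, M8→C 7·24=168. Service 753; fixed 356; total 1109.
No other subset beats 1041.

Open A and B; minimum total cost 1041.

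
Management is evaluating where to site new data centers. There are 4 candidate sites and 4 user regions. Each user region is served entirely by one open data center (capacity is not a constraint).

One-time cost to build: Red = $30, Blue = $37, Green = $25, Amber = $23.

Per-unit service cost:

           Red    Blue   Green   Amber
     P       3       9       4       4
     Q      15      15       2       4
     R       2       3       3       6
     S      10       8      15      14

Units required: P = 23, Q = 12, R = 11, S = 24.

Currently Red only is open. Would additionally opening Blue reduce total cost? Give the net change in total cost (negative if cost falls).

Yes — net change −11 (cost falls by 11).

Current service cost with {Red}: 511.
Adding Blue: each user region re-picks its cheapest; new service cost 463, saving 48.
Extra fixed cost: 37. Net change = 37 − 48 = -11.
(Totals: 541 → 530.)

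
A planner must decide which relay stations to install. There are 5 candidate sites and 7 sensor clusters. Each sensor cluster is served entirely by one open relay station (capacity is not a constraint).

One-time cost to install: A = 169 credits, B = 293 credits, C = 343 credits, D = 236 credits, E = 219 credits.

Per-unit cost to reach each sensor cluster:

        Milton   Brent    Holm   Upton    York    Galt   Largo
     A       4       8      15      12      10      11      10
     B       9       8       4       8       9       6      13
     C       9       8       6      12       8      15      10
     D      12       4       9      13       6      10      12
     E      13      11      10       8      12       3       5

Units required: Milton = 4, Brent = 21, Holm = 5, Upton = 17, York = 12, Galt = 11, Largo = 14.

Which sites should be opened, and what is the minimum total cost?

Open E only; minimum total cost 935.

For any fixed open set, each sensor cluster goes to its cheapest open site; total = fixed + service.
{E}: Milton→E 13·4=52, Brent→E 11·21=231, Holm→E 10·5=50, Upton→E 8·17=136, York→E 12·12=144, Galt→E 3·11=33, Largo→E 5·14=70. Service 716; fixed 219; total 935.
{D, E}: service 488 + fixed 455 = 943
{A, E}: service 593 + fixed 388 = 981
{A, B, C, D, E}: service 431 + fixed 1260 = 1691
No other subset beats 935.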